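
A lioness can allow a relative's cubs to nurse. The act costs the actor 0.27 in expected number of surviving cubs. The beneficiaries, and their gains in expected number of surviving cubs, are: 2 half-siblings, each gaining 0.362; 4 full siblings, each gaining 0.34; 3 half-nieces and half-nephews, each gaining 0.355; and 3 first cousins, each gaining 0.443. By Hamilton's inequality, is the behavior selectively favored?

Yes

Hamilton's rule: the trait is favored when the sum of r·B over every recipient exceeds the actor's cost C.
r to a half-sibling = 1/4 (half-sibs share one parent — one path of length 2: r = (1/2)^2 = 1/4).
r to a full sibling = 1/2 (full sibs share both parents — two paths of length 2: r = 2·(1/2)^2 = 1/2).
r to a half-niece or half-nephew = 0.125 (half-aunt/uncle↔niece/nephew: one path of length 3: r = (1/2)^3 = 1/8).
r to a first cousin = 0.125 (first cousins share one grandparent pair — two paths of length 4: r = 2·(1/2)^4 = 1/8).
Summing one r·B term per recipient: 2·0.25·0.362 + 4·0.5·0.34 + 3·0.125·0.355 + 3·0.125·0.443 = 1.16025.
1.16025 > 0.27: the indirect benefit exceeds the cost.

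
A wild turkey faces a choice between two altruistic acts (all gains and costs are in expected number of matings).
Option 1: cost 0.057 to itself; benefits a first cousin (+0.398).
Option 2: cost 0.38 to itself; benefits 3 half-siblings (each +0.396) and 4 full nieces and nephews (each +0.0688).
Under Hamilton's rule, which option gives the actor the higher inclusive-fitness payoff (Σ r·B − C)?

Option 1

Option 1: r to a first cousin = 0.125.
Option 1: Σ r·B − C = (1·0.125·0.398) − 0.057 = -0.00725.
Option 2: r to a half-sibling = 0.25.
Option 2: r to a full niece or nephew = 0.25.
Option 2: Σ r·B − C = (3·0.25·0.396 + 4·0.25·0.0688) − 0.38 = -0.0142.
Option 1 has the higher net inclusive-fitness payoff.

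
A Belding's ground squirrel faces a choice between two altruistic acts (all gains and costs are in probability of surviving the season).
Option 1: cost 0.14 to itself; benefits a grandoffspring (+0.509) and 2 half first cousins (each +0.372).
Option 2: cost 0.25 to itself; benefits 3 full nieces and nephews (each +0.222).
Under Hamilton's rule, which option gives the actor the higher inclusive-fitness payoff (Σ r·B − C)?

Option 1: r to a grandoffspring = 0.25.
Option 1: r to a half first cousin = 0.0625.
Option 1: Σ r·B − C = (1·0.25·0.509 + 2·0.0625·0.372) − 0.14 = 0.03375.
Option 2: r to a full niece or nephew = 0.25.
Option 2: Σ r·B − C = (3·0.25·0.222) − 0.25 = -0.0835.
Option 1 has the higher net inclusive-fitness payoff.

Option 1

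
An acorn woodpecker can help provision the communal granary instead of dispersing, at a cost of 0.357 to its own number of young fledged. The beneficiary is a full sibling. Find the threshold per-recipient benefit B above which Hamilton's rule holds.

r to a full sibling = 1/2 (full sibs share both parents — two paths of length 2: r = 2·(1/2)^2 = 1/2).
Hamilton's rule with n recipients of equal r: n·r·B > C, so B > C/(n·r) = 0.357/(1·0.5) = 0.714.

0.714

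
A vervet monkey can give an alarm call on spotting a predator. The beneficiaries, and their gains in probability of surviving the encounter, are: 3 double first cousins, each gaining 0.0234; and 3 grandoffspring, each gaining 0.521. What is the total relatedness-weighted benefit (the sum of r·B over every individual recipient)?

r to a double first cousin = 0.25 (double first cousins share both grandparent pairs — four paths of length 4: r = 4·(1/2)^4 = 1/4).
r to a grandoffspring = 1/4 (two parent–offspring links: r = (1/2)^2 = 1/4).
Summing one r·B term per recipient: 3·0.25·0.0234 + 3·0.25·0.521 = 0.4083.

0.4083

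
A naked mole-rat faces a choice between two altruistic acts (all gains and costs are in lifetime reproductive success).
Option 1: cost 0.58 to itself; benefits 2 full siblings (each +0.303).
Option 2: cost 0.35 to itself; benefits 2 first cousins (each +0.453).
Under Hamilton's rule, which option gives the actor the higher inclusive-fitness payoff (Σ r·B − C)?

Option 1: r to a full sibling = 0.5.
Option 1: Σ r·B − C = (2·0.5·0.303) − 0.58 = -0.277.
Option 2: r to a first cousin = 0.125.
Option 2: Σ r·B − C = (2·0.125·0.453) − 0.35 = -0.23675.
Option 2 has the higher net inclusive-fitness payoff.

Option 2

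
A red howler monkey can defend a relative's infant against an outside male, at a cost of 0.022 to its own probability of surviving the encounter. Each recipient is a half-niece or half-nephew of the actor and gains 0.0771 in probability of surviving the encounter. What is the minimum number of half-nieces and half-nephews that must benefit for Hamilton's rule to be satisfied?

3

r to a half-niece or half-nephew = 0.125 (half-aunt/uncle↔niece/nephew: one path of length 3: r = (1/2)^3 = 1/8).
Hamilton's rule: n·r·B > C  ⇒  n > C/(r·B) = 0.022/(0.125·0.0771) = 2.283.
The smallest integer exceeding 2.283 is 3.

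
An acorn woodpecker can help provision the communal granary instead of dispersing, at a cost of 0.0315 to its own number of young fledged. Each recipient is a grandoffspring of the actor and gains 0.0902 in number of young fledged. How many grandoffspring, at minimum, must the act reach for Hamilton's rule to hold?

r to a grandoffspring = 0.25 (two parent–offspring links: r = (1/2)^2 = 1/4).
Hamilton's rule: n·r·B > C  ⇒  n > C/(r·B) = 0.0315/(0.25·0.0902) = 1.397.
The smallest integer exceeding 1.397 is 2.

2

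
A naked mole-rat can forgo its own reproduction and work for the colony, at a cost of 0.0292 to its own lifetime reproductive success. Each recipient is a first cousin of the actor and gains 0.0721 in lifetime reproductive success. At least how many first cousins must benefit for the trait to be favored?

r to a first cousin = 0.125 (first cousins share one grandparent pair — two paths of length 4: r = 2·(1/2)^4 = 1/8).
Hamilton's rule: n·r·B > C  ⇒  n > C/(r·B) = 0.0292/(0.125·0.0721) = 3.24.
The smallest integer exceeding 3.24 is 4.

4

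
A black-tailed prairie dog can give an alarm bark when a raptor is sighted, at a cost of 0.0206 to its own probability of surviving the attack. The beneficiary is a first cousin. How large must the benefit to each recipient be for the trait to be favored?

0.1648

r to a first cousin = 0.125 (first cousins share one grandparent pair — two paths of length 4: r = 2·(1/2)^4 = 1/8).
Hamilton's rule with n recipients of equal r: n·r·B > C, so B > C/(n·r) = 0.0206/(1·0.125) = 0.1648.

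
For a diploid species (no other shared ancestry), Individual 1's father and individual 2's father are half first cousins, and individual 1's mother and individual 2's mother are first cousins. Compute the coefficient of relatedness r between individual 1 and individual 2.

0.046875

Wright's path rule: contributions from independent ancestry routes add.
Individual 1 and individual 2 are related in two ways: half second cousins through their fathers (r = 1/64) and second cousins through their mothers (r = 1/32).
r = 1/64 + 1/32 = 0.046875.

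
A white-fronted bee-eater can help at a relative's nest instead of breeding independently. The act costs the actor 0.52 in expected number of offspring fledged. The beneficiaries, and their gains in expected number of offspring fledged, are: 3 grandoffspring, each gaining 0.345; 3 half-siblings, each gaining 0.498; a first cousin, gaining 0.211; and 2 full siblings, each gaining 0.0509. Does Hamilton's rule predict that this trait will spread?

Yes

Hamilton's rule: the trait is favored when the sum of r·B over every recipient exceeds the actor's cost C.
r to a grandoffspring = 0.25 (two parent–offspring links: r = (1/2)^2 = 1/4).
r to a half-sibling = 1/4 (half-sibs share one parent — one path of length 2: r = (1/2)^2 = 1/4).
r to a first cousin = 1/8 (first cousins share one grandparent pair — two paths of length 4: r = 2·(1/2)^4 = 1/8).
r to a full sibling = 0.5 (full sibs share both parents — two paths of length 2: r = 2·(1/2)^2 = 1/2).
Summing one r·B term per recipient: 3·0.25·0.345 + 3·0.25·0.498 + 1·0.125·0.211 + 2·0.5·0.0509 = 0.709525.
0.709525 > 0.52: the indirect benefit exceeds the cost.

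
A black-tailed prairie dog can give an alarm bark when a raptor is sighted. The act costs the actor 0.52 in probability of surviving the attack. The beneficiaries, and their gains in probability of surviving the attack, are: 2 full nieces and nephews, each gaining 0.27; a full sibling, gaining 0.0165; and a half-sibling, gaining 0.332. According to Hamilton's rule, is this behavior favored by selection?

No

Hamilton's rule: the trait is favored when the sum of r·B over every recipient exceeds the actor's cost C.
r to a full niece or nephew = 0.25 (full aunt/uncle↔niece/nephew: two paths of length 3 through the shared grandparent pair: r = 2·(1/2)^3 = 1/4).
r to a full sibling = 1/2 (full sibs share both parents — two paths of length 2: r = 2·(1/2)^2 = 1/2).
r to a half-sibling = 0.25 (half-sibs share one parent — one path of length 2: r = (1/2)^2 = 1/4).
Summing one r·B term per recipient: 2·0.25·0.27 + 1·0.5·0.0165 + 1·0.25·0.332 = 0.22625.
0.22625 < 0.52: the indirect benefit is less than the cost.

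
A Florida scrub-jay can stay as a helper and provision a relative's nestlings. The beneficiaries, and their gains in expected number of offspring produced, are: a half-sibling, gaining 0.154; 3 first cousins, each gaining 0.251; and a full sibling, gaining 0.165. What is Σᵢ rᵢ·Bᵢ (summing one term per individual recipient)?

r to a half-sibling = 0.25 (half-sibs share one parent — one path of length 2: r = (1/2)^2 = 1/4).
r to a first cousin = 1/8 (first cousins share one grandparent pair — two paths of length 4: r = 2·(1/2)^4 = 1/8).
r to a full sibling = 1/2 (full sibs share both parents — two paths of length 2: r = 2·(1/2)^2 = 1/2).
Summing one r·B term per recipient: 1·0.25·0.154 + 3·0.125·0.251 + 1·0.5·0.165 = 0.215125.

0.215125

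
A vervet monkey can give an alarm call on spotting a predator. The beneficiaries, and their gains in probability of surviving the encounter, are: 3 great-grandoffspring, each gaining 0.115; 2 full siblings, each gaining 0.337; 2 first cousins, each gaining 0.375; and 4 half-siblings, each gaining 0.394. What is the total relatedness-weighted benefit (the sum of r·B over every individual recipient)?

0.867875

r to a great-grandoffspring = 0.125 (three parent–offspring links: r = (1/2)^3 = 1/8).
r to a full sibling = 0.5 (full sibs share both parents — two paths of length 2: r = 2·(1/2)^2 = 1/2).
r to a first cousin = 0.125 (first cousins share one grandparent pair — two paths of length 4: r = 2·(1/2)^4 = 1/8).
r to a half-sibling = 0.25 (half-sibs share one parent — one path of length 2: r = (1/2)^2 = 1/4).
Summing one r·B term per recipient: 3·0.125·0.115 + 2·0.5·0.337 + 2·0.125·0.375 + 4·0.25·0.394 = 0.867875.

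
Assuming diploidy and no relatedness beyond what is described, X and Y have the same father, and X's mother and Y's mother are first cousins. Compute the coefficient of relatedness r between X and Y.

Independent pedigree routes through distinct common ancestors add.
X and Y are related in two ways: half-sibs through their shared father (r = 1/4) and second cousins through their mothers (r = 1/32).
r = 1/4 + 1/32 = 9/32 = 0.28125.

0.28125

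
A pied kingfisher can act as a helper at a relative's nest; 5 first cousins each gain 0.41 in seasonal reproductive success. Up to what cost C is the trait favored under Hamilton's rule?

0.25625

r to a first cousin = 1/8 (first cousins share one grandparent pair — two paths of length 4: r = 2·(1/2)^4 = 1/8).
Hamilton's rule: n·r·B > C, so the trait is favored while C < n·r·B = 5·0.125·0.41 = 0.25625.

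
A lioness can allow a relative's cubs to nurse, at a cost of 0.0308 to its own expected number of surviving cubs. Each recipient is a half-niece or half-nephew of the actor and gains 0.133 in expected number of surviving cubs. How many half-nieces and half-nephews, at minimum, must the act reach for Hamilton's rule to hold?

r to a half-niece or half-nephew = 0.125 (half-aunt/uncle↔niece/nephew: one path of length 3: r = (1/2)^3 = 1/8).
Hamilton's rule: n·r·B > C  ⇒  n > C/(r·B) = 0.0308/(0.125·0.133) = 1.853.
The smallest integer exceeding 1.853 is 2.

2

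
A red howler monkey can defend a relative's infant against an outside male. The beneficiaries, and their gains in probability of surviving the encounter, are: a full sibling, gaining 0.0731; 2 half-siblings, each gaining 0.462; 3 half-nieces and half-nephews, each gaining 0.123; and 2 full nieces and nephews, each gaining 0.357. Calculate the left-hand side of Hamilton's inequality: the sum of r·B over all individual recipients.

r to a full sibling = 0.5 (full sibs share both parents — two paths of length 2: r = 2·(1/2)^2 = 1/2).
r to a half-sibling = 0.25 (half-sibs share one parent — one path of length 2: r = (1/2)^2 = 1/4).
r to a half-niece or half-nephew = 0.125 (half-aunt/uncle↔niece/nephew: one path of length 3: r = (1/2)^3 = 1/8).
r to a full niece or nephew = 1/4 (full aunt/uncle↔niece/nephew: two paths of length 3 through the shared grandparent pair: r = 2·(1/2)^3 = 1/4).
Summing one r·B term per recipient: 1·0.5·0.0731 + 2·0.25·0.462 + 3·0.125·0.123 + 2·0.25·0.357 = 0.492175.

0.492175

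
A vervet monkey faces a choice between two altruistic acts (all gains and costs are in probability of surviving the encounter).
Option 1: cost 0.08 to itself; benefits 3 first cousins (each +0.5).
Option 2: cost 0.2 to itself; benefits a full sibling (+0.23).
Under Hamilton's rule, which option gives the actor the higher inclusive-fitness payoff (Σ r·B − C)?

Option 1

Option 1: r to a first cousin = 0.125.
Option 1: Σ r·B − C = (3·0.125·0.5) − 0.08 = 0.1075.
Option 2: r to a full sibling = 0.5.
Option 2: Σ r·B − C = (1·0.5·0.23) − 0.2 = -0.085.
Option 1 has the higher net inclusive-fitness payoff.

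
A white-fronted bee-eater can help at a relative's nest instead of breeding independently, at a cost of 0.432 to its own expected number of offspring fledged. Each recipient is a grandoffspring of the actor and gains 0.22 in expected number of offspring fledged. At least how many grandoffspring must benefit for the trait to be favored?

8

r to a grandoffspring = 1/4 (two parent–offspring links: r = (1/2)^2 = 1/4).
Hamilton's rule: n·r·B > C  ⇒  n > C/(r·B) = 0.432/(0.25·0.22) = 7.855.
The smallest integer exceeding 7.855 is 8.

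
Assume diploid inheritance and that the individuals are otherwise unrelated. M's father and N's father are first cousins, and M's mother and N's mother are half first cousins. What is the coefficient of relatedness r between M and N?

Independent pedigree routes through distinct common ancestors add.
M and N are related in two ways: second cousins through their fathers (r = 1/32) and half second cousins through their mothers (r = 1/64).
r = 1/32 + 1/64 = 0.046875.

0.046875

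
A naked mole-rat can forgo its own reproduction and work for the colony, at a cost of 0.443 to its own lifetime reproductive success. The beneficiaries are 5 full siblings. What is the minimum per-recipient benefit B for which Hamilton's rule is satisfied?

0.1772

r to a full sibling = 0.5 (full sibs share both parents — two paths of length 2: r = 2·(1/2)^2 = 1/2).
Hamilton's rule with n recipients of equal r: n·r·B > C, so B > C/(n·r) = 0.443/(5·0.5) = 0.1772.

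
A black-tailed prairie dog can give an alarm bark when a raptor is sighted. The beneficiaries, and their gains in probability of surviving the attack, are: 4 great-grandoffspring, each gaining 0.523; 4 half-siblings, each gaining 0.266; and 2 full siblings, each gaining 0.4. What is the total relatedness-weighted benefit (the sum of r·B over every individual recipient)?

0.9275

r to a great-grandoffspring = 1/8 (three parent–offspring links: r = (1/2)^3 = 1/8).
r to a half-sibling = 0.25 (half-sibs share one parent — one path of length 2: r = (1/2)^2 = 1/4).
r to a full sibling = 1/2 (full sibs share both parents — two paths of length 2: r = 2·(1/2)^2 = 1/2).
Summing one r·B term per recipient: 4·0.125·0.523 + 4·0.25·0.266 + 2·0.5·0.4 = 0.9275.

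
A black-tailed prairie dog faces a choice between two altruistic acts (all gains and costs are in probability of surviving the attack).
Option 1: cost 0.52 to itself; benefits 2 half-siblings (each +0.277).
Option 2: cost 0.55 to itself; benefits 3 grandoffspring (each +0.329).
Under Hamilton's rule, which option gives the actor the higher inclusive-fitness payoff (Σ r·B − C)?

Option 2

Option 1: r to a half-sibling = 0.25.
Option 1: Σ r·B − C = (2·0.25·0.277) − 0.52 = -0.3815.
Option 2: r to a grandoffspring = 0.25.
Option 2: Σ r·B − C = (3·0.25·0.329) − 0.55 = -0.30325.
Option 2 has the higher net inclusive-fitness payoff.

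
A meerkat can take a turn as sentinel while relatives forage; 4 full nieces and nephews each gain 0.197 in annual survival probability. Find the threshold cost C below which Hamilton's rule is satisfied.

r to a full niece or nephew = 1/4 (full aunt/uncle↔niece/nephew: two paths of length 3 through the shared grandparent pair: r = 2·(1/2)^3 = 1/4).
Hamilton's rule: n·r·B > C, so the trait is favored while C < n·r·B = 4·0.25·0.197 = 0.197.

0.197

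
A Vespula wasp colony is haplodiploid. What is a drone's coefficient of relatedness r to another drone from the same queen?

Haploid brothers each carry a random half of the queen's diploid genome, so on average they share half: r = 1/2.

0.5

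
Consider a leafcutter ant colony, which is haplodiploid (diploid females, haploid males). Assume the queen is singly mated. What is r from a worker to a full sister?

0.75

Haplodiploid full sisters inherit their father's entire haploid genome identically (contributing 1/2) and on average half of their mother's contribution (1/2 · 1/2 = 1/4); r = 1/2 + 1/4 = 3/4.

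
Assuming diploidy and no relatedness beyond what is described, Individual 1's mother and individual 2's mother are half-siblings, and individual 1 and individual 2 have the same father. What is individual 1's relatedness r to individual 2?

With two independent routes of shared ancestry, r is the sum of the two contributions.
Individual 1 and individual 2 are related in two ways: half first cousins through their mothers (r = 1/16) and half-sibs through their shared father (r = 1/4).
r = 1/16 + 1/4 = 0.3125.

0.3125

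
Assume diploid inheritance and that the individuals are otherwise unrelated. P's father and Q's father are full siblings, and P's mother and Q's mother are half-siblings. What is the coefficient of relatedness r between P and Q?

Wright's path rule: contributions from independent ancestry routes add.
P and Q are related in two ways: first cousins through their fathers (r = 1/8) and half first cousins through their mothers (r = 1/16).
r = 1/8 + 1/16 = 0.1875.

0.1875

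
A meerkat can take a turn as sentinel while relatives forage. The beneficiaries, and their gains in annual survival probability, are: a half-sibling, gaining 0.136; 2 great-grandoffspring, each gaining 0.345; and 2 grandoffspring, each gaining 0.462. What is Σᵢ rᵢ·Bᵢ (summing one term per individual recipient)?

r to a half-sibling = 0.25 (half-sibs share one parent — one path of length 2: r = (1/2)^2 = 1/4).
r to a great-grandoffspring = 1/8 (three parent–offspring links: r = (1/2)^3 = 1/8).
r to a grandoffspring = 0.25 (two parent–offspring links: r = (1/2)^2 = 1/4).
Summing one r·B term per recipient: 1·0.25·0.136 + 2·0.125·0.345 + 2·0.25·0.462 = 0.35125.

0.35125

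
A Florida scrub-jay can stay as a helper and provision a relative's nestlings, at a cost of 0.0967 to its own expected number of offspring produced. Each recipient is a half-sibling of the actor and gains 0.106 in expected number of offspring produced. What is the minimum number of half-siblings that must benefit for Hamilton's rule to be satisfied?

4

r to a half-sibling = 0.25 (half-sibs share one parent — one path of length 2: r = (1/2)^2 = 1/4).
Hamilton's rule: n·r·B > C  ⇒  n > C/(r·B) = 0.0967/(0.25·0.106) = 3.649.
The smallest integer exceeding 3.649 is 4.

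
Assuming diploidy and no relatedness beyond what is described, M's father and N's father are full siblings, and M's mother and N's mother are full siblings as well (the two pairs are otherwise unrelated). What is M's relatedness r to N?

0.25

Wright's path rule: contributions from independent ancestry routes add.
M and N are related in two ways: first cousins through their fathers (r = 1/8) and first cousins through their mothers (r = 1/8) — i.e. double first cousins.
r = 1/8 + 1/8 = 1/4 = 0.25.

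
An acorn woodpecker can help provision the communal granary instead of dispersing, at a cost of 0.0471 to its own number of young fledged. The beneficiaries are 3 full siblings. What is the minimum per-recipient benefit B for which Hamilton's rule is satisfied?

r to a full sibling = 0.5 (full sibs share both parents — two paths of length 2: r = 2·(1/2)^2 = 1/2).
Hamilton's rule with n recipients of equal r: n·r·B > C, so B > C/(n·r) = 0.0471/(3·0.5) = 0.0314.

0.0314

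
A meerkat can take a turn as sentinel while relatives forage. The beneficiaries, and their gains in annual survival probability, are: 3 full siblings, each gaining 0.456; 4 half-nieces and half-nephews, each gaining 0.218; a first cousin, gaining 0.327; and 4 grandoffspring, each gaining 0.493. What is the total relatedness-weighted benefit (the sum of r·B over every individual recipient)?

r to a full sibling = 0.5 (full sibs share both parents — two paths of length 2: r = 2·(1/2)^2 = 1/2).
r to a half-niece or half-nephew = 0.125 (half-aunt/uncle↔niece/nephew: one path of length 3: r = (1/2)^3 = 1/8).
r to a first cousin = 0.125 (first cousins share one grandparent pair — two paths of length 4: r = 2·(1/2)^4 = 1/8).
r to a grandoffspring = 1/4 (two parent–offspring links: r = (1/2)^2 = 1/4).
Summing one r·B term per recipient: 3·0.5·0.456 + 4·0.125·0.218 + 1·0.125·0.327 + 4·0.25·0.493 = 1.326875.

1.326875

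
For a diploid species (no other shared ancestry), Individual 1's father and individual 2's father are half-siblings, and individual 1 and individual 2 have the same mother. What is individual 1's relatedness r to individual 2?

0.3125

Wright's path rule: contributions from independent ancestry routes add.
Individual 1 and individual 2 are related in two ways: half first cousins through their fathers (r = 1/16) and half-sibs through their shared mother (r = 1/4).
r = 1/16 + 1/4 = 5/16 = 0.3125.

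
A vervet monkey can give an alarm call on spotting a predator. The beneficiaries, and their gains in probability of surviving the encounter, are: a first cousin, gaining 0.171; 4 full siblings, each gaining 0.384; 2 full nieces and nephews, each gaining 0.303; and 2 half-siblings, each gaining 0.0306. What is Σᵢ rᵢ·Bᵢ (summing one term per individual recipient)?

0.956175

r to a first cousin = 0.125 (first cousins share one grandparent pair — two paths of length 4: r = 2·(1/2)^4 = 1/8).
r to a full sibling = 0.5 (full sibs share both parents — two paths of length 2: r = 2·(1/2)^2 = 1/2).
r to a full niece or nephew = 0.25 (full aunt/uncle↔niece/nephew: two paths of length 3 through the shared grandparent pair: r = 2·(1/2)^3 = 1/4).
r to a half-sibling = 1/4 (half-sibs share one parent — one path of length 2: r = (1/2)^2 = 1/4).
Summing one r·B term per recipient: 1·0.125·0.171 + 4·0.5·0.384 + 2·0.25·0.303 + 2·0.25·0.0306 = 0.956175.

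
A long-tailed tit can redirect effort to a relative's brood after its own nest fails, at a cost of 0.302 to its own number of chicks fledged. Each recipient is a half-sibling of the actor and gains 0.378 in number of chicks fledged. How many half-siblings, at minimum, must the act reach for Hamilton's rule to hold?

r to a half-sibling = 1/4 (half-sibs share one parent — one path of length 2: r = (1/2)^2 = 1/4).
Hamilton's rule: n·r·B > C  ⇒  n > C/(r·B) = 0.302/(0.25·0.378) = 3.196.
The smallest integer exceeding 3.196 is 4.

4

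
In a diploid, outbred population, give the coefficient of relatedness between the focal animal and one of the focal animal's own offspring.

0.5

Each parent–offspring link contributes a factor of 1/2, and independent paths through distinct common ancestors add.
One parent–offspring link: r = (1/2)^1 = 1/2.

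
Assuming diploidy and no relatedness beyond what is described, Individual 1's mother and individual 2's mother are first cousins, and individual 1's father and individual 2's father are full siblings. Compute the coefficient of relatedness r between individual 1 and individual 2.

With two independent routes of shared ancestry, r is the sum of the two contributions.
Individual 1 and individual 2 are related in two ways: second cousins through their mothers (r = 1/32) and first cousins through their fathers (r = 1/8).
r = 1/32 + 1/8 = 0.15625.

0.15625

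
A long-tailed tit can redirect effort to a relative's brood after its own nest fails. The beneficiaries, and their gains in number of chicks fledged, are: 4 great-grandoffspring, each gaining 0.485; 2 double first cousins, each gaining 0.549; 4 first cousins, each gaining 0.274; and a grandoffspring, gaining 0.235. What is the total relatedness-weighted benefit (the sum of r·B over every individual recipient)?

r to a great-grandoffspring = 0.125 (three parent–offspring links: r = (1/2)^3 = 1/8).
r to a double first cousin = 1/4 (double first cousins share both grandparent pairs — four paths of length 4: r = 4·(1/2)^4 = 1/4).
r to a first cousin = 0.125 (first cousins share one grandparent pair — two paths of length 4: r = 2·(1/2)^4 = 1/8).
r to a grandoffspring = 1/4 (two parent–offspring links: r = (1/2)^2 = 1/4).
Summing one r·B term per recipient: 4·0.125·0.485 + 2·0.25·0.549 + 4·0.125·0.274 + 1·0.25·0.235 = 0.71275.

0.71275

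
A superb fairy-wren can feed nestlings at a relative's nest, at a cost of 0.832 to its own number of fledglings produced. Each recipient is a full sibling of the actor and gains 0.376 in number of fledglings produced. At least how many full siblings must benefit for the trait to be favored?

r to a full sibling = 1/2 (full sibs share both parents — two paths of length 2: r = 2·(1/2)^2 = 1/2).
Hamilton's rule: n·r·B > C  ⇒  n > C/(r·B) = 0.832/(0.5·0.376) = 4.426.
The smallest integer exceeding 4.426 is 5.

5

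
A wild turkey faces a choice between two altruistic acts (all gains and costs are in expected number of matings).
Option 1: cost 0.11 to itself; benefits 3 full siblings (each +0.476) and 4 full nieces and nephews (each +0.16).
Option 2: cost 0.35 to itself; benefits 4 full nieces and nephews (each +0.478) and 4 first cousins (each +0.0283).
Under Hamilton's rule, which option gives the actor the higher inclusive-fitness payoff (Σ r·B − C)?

Option 1: r to a full sibling = 0.5.
Option 1: r to a full niece or nephew = 0.25.
Option 1: Σ r·B − C = (3·0.5·0.476 + 4·0.25·0.16) − 0.11 = 0.764.
Option 2: r to a full niece or nephew = 0.25.
Option 2: r to a first cousin = 0.125.
Option 2: Σ r·B − C = (4·0.25·0.478 + 4·0.125·0.0283) − 0.35 = 0.14215.
Option 1 has the higher net inclusive-fitness payoff.

Option 1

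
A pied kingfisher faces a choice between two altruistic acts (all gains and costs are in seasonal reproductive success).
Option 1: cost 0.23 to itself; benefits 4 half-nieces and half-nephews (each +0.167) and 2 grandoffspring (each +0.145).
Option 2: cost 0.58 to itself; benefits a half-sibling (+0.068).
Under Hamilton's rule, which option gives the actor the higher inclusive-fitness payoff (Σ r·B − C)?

Option 1: r to a half-niece or half-nephew = 0.125.
Option 1: r to a grandoffspring = 0.25.
Option 1: Σ r·B − C = (4·0.125·0.167 + 2·0.25·0.145) − 0.23 = -0.074.
Option 2: r to a half-sibling = 0.25.
Option 2: Σ r·B − C = (1·0.25·0.068) − 0.58 = -0.563.
Option 1 has the higher net inclusive-fitness payoff.

Option 1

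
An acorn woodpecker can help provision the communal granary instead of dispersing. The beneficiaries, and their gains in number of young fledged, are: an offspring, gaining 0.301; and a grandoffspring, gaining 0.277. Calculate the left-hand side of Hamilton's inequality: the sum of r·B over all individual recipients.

0.21975

r to an offspring = 0.5 (one parent–offspring link: r = (1/2)^1 = 1/2).
r to a grandoffspring = 0.25 (two parent–offspring links: r = (1/2)^2 = 1/4).
Summing one r·B term per recipient: 1·0.5·0.301 + 1·0.25·0.277 = 0.21975.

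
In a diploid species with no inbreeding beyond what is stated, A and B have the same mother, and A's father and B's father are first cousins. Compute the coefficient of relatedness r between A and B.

Wright's path rule: contributions from independent ancestry routes add.
A and B are related in two ways: half-sibs through their shared mother (r = 1/4) and second cousins through their fathers (r = 1/32).
r = 1/4 + 1/32 = 9/32 = 0.28125.

0.28125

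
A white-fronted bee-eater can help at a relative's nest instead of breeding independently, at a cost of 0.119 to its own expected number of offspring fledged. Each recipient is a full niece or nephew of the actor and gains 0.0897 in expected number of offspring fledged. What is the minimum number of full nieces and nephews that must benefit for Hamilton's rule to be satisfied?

6

r to a full niece or nephew = 0.25 (full aunt/uncle↔niece/nephew: two paths of length 3 through the shared grandparent pair: r = 2·(1/2)^3 = 1/4).
Hamilton's rule: n·r·B > C  ⇒  n > C/(r·B) = 0.119/(0.25·0.0897) = 5.307.
The smallest integer exceeding 5.307 is 6.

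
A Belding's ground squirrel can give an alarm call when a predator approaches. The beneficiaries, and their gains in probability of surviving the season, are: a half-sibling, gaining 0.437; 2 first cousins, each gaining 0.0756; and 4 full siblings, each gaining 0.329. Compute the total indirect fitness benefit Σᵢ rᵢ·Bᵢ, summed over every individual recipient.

0.78615

r to a half-sibling = 0.25 (half-sibs share one parent — one path of length 2: r = (1/2)^2 = 1/4).
r to a first cousin = 1/8 (first cousins share one grandparent pair — two paths of length 4: r = 2·(1/2)^4 = 1/8).
r to a full sibling = 0.5 (full sibs share both parents — two paths of length 2: r = 2·(1/2)^2 = 1/2).
Summing one r·B term per recipient: 1·0.25·0.437 + 2·0.125·0.0756 + 4·0.5·0.329 = 0.78615.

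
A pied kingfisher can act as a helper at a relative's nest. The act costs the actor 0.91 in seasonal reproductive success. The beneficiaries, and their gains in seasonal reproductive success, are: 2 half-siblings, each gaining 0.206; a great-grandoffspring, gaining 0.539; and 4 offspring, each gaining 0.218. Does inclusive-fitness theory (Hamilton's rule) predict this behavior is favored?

Hamilton's rule: the trait is favored when the sum of r·B over every recipient exceeds the actor's cost C.
r to a half-sibling = 0.25 (half-sibs share one parent — one path of length 2: r = (1/2)^2 = 1/4).
r to a great-grandoffspring = 0.125 (three parent–offspring links: r = (1/2)^3 = 1/8).
r to an offspring = 0.5 (one parent–offspring link: r = (1/2)^1 = 1/2).
Summing one r·B term per recipient: 2·0.25·0.206 + 1·0.125·0.539 + 4·0.5·0.218 = 0.606375.
0.606375 < 0.91: the indirect benefit is less than the cost.

No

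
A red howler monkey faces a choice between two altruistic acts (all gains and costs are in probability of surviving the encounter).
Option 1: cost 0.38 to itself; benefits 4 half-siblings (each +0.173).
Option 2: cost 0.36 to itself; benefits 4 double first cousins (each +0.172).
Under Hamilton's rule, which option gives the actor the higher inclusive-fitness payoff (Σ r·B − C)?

Option 2

Option 1: r to a half-sibling = 0.25.
Option 1: Σ r·B − C = (4·0.25·0.173) − 0.38 = -0.207.
Option 2: r to a double first cousin = 0.25.
Option 2: Σ r·B − C = (4·0.25·0.172) − 0.36 = -0.188.
Option 2 has the higher net inclusive-fitness payoff.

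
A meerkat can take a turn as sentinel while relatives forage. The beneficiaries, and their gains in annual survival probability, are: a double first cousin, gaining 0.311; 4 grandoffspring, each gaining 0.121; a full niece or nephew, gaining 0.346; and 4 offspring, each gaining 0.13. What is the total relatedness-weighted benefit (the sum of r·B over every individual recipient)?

0.54525

r to a double first cousin = 0.25 (double first cousins share both grandparent pairs — four paths of length 4: r = 4·(1/2)^4 = 1/4).
r to a grandoffspring = 1/4 (two parent–offspring links: r = (1/2)^2 = 1/4).
r to a full niece or nephew = 0.25 (full aunt/uncle↔niece/nephew: two paths of length 3 through the shared grandparent pair: r = 2·(1/2)^3 = 1/4).
r to an offspring = 0.5 (one parent–offspring link: r = (1/2)^1 = 1/2).
Summing one r·B term per recipient: 1·0.25·0.311 + 4·0.25·0.121 + 1·0.25·0.346 + 4·0.5·0.13 = 0.54525.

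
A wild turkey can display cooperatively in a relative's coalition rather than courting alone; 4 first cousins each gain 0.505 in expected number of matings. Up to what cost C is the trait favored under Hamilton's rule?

r to a first cousin = 1/8 (first cousins share one grandparent pair — two paths of length 4: r = 2·(1/2)^4 = 1/8).
Hamilton's rule: n·r·B > C, so the trait is favored while C < n·r·B = 4·0.125·0.505 = 0.2525.

0.2525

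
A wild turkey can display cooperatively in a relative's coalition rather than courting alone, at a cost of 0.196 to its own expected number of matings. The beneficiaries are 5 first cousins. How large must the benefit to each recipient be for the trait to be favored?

0.3136

r to a first cousin = 0.125 (first cousins share one grandparent pair — two paths of length 4: r = 2·(1/2)^4 = 1/8).
Hamilton's rule with n recipients of equal r: n·r·B > C, so B > C/(n·r) = 0.196/(5·0.125) = 0.3136.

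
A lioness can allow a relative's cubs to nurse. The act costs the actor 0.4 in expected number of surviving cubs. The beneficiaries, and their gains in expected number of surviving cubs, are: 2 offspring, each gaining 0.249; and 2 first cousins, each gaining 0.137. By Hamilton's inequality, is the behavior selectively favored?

Hamilton's rule: the trait is favored when the sum of r·B over every recipient exceeds the actor's cost C.
r to an offspring = 0.5 (one parent–offspring link: r = (1/2)^1 = 1/2).
r to a first cousin = 1/8 (first cousins share one grandparent pair — two paths of length 4: r = 2·(1/2)^4 = 1/8).
Summing one r·B term per recipient: 2·0.5·0.249 + 2·0.125·0.137 = 0.28325.
0.28325 < 0.4: the indirect benefit is less than the cost.

No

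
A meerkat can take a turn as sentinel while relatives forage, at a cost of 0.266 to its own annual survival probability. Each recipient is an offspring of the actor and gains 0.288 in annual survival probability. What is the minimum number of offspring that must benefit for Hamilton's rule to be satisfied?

r to an offspring = 0.5 (one parent–offspring link: r = (1/2)^1 = 1/2).
Hamilton's rule: n·r·B > C  ⇒  n > C/(r·B) = 0.266/(0.5·0.288) = 1.847.
The smallest integer exceeding 1.847 is 2.

2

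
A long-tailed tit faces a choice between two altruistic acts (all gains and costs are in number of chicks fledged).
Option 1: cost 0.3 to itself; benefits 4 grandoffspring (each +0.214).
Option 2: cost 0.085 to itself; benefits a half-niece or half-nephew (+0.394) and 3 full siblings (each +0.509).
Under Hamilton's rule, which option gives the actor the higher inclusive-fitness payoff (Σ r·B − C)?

Option 1: r to a grandoffspring = 0.25.
Option 1: Σ r·B − C = (4·0.25·0.214) − 0.3 = -0.086.
Option 2: r to a half-niece or half-nephew = 0.125.
Option 2: r to a full sibling = 0.5.
Option 2: Σ r·B − C = (1·0.125·0.394 + 3·0.5·0.509) − 0.085 = 0.72775.
Option 2 has the higher net inclusive-fitness payoff.

Option 2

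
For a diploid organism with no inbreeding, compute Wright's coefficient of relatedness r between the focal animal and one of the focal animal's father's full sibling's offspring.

0.125

Each parent–offspring link contributes a factor of 1/2, and independent paths through distinct common ancestors add.
First cousins share one grandparent pair — two paths of length 4: r = 2·(1/2)^4 = 1/8.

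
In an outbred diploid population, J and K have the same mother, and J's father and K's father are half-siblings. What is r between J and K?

0.3125

With two independent routes of shared ancestry, r is the sum of the two contributions.
J and K are related in two ways: half-sibs through their shared mother (r = 1/4) and half first cousins through their fathers (r = 1/16).
r = 1/4 + 1/16 = 5/16 = 0.3125.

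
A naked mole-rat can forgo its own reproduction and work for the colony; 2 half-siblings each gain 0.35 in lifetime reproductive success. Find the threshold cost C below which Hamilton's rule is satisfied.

0.175

r to a half-sibling = 0.25 (half-sibs share one parent — one path of length 2: r = (1/2)^2 = 1/4).
Hamilton's rule: n·r·B > C, so the trait is favored while C < n·r·B = 2·0.25·0.35 = 0.175.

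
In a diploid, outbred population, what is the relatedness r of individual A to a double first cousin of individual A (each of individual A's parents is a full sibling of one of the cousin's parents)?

0.25

Each parent–offspring link contributes a factor of 1/2, and independent paths through distinct common ancestors add.
Double first cousins share both grandparent pairs — four paths of length 4: r = 4·(1/2)^4 = 1/4.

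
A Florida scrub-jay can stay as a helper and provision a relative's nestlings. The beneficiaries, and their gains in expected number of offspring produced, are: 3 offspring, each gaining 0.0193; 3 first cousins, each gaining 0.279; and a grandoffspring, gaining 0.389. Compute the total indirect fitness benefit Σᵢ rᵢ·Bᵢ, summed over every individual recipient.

r to an offspring = 0.5 (one parent–offspring link: r = (1/2)^1 = 1/2).
r to a first cousin = 0.125 (first cousins share one grandparent pair — two paths of length 4: r = 2·(1/2)^4 = 1/8).
r to a grandoffspring = 0.25 (two parent–offspring links: r = (1/2)^2 = 1/4).
Summing one r·B term per recipient: 3·0.5·0.0193 + 3·0.125·0.279 + 1·0.25·0.389 = 0.230825.

0.230825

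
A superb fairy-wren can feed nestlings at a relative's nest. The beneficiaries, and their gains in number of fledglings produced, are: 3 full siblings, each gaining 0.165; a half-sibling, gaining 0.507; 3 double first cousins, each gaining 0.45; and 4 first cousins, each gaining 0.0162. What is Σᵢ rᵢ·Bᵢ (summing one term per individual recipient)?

r to a full sibling = 0.5 (full sibs share both parents — two paths of length 2: r = 2·(1/2)^2 = 1/2).
r to a half-sibling = 1/4 (half-sibs share one parent — one path of length 2: r = (1/2)^2 = 1/4).
r to a double first cousin = 0.25 (double first cousins share both grandparent pairs — four paths of length 4: r = 4·(1/2)^4 = 1/4).
r to a first cousin = 1/8 (first cousins share one grandparent pair — two paths of length 4: r = 2·(1/2)^4 = 1/8).
Summing one r·B term per recipient: 3·0.5·0.165 + 1·0.25·0.507 + 3·0.25·0.45 + 4·0.125·0.0162 = 0.71985.

0.71985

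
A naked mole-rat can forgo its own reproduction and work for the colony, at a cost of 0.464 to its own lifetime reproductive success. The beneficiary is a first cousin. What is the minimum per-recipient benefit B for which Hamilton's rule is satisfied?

r to a first cousin = 0.125 (first cousins share one grandparent pair — two paths of length 4: r = 2·(1/2)^4 = 1/8).
Hamilton's rule with n recipients of equal r: n·r·B > C, so B > C/(n·r) = 0.464/(1·0.125) = 3.712.

3.712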